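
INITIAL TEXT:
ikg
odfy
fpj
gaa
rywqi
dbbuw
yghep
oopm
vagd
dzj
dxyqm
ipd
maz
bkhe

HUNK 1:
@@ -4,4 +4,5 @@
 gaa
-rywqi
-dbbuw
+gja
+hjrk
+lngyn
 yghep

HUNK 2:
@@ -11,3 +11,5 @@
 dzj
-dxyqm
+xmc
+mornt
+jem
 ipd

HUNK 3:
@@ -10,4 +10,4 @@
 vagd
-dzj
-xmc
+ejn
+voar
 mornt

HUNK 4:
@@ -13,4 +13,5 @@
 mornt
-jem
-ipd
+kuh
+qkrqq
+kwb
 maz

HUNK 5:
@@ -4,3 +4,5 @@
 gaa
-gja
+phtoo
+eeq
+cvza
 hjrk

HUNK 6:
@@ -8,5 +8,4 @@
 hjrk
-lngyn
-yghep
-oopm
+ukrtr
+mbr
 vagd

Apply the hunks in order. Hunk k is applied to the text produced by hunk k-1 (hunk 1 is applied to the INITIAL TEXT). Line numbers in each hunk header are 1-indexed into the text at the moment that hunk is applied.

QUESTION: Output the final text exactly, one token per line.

Hunk 1: at line 4 remove [rywqi,dbbuw] add [gja,hjrk,lngyn] -> 15 lines: ikg odfy fpj gaa gja hjrk lngyn yghep oopm vagd dzj dxyqm ipd maz bkhe
Hunk 2: at line 11 remove [dxyqm] add [xmc,mornt,jem] -> 17 lines: ikg odfy fpj gaa gja hjrk lngyn yghep oopm vagd dzj xmc mornt jem ipd maz bkhe
Hunk 3: at line 10 remove [dzj,xmc] add [ejn,voar] -> 17 lines: ikg odfy fpj gaa gja hjrk lngyn yghep oopm vagd ejn voar mornt jem ipd maz bkhe
Hunk 4: at line 13 remove [jem,ipd] add [kuh,qkrqq,kwb] -> 18 lines: ikg odfy fpj gaa gja hjrk lngyn yghep oopm vagd ejn voar mornt kuh qkrqq kwb maz bkhe
Hunk 5: at line 4 remove [gja] add [phtoo,eeq,cvza] -> 20 lines: ikg odfy fpj gaa phtoo eeq cvza hjrk lngyn yghep oopm vagd ejn voar mornt kuh qkrqq kwb maz bkhe
Hunk 6: at line 8 remove [lngyn,yghep,oopm] add [ukrtr,mbr] -> 19 lines: ikg odfy fpj gaa phtoo eeq cvza hjrk ukrtr mbr vagd ejn voar mornt kuh qkrqq kwb maz bkhe

Answer: ikg
odfy
fpj
gaa
phtoo
eeq
cvza
hjrk
ukrtr
mbr
vagd
ejn
voar
mornt
kuh
qkrqq
kwb
maz
bkhe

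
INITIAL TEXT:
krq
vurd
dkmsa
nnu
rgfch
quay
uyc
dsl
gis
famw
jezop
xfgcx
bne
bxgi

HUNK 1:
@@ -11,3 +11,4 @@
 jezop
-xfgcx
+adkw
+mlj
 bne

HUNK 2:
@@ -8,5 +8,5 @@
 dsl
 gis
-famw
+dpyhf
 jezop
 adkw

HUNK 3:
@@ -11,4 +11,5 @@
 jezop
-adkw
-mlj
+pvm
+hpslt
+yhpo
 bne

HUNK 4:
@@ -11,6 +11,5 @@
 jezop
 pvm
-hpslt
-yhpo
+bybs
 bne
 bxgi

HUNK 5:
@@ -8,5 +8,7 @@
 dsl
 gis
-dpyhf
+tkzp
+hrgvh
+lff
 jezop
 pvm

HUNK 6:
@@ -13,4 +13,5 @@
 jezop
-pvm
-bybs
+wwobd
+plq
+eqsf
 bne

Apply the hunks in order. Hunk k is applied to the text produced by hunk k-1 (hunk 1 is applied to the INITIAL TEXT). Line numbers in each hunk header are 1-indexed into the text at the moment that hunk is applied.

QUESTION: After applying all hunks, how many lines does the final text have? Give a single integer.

Answer: 18

Derivation:
Hunk 1: at line 11 remove [xfgcx] add [adkw,mlj] -> 15 lines: krq vurd dkmsa nnu rgfch quay uyc dsl gis famw jezop adkw mlj bne bxgi
Hunk 2: at line 8 remove [famw] add [dpyhf] -> 15 lines: krq vurd dkmsa nnu rgfch quay uyc dsl gis dpyhf jezop adkw mlj bne bxgi
Hunk 3: at line 11 remove [adkw,mlj] add [pvm,hpslt,yhpo] -> 16 lines: krq vurd dkmsa nnu rgfch quay uyc dsl gis dpyhf jezop pvm hpslt yhpo bne bxgi
Hunk 4: at line 11 remove [hpslt,yhpo] add [bybs] -> 15 lines: krq vurd dkmsa nnu rgfch quay uyc dsl gis dpyhf jezop pvm bybs bne bxgi
Hunk 5: at line 8 remove [dpyhf] add [tkzp,hrgvh,lff] -> 17 lines: krq vurd dkmsa nnu rgfch quay uyc dsl gis tkzp hrgvh lff jezop pvm bybs bne bxgi
Hunk 6: at line 13 remove [pvm,bybs] add [wwobd,plq,eqsf] -> 18 lines: krq vurd dkmsa nnu rgfch quay uyc dsl gis tkzp hrgvh lff jezop wwobd plq eqsf bne bxgi
Final line count: 18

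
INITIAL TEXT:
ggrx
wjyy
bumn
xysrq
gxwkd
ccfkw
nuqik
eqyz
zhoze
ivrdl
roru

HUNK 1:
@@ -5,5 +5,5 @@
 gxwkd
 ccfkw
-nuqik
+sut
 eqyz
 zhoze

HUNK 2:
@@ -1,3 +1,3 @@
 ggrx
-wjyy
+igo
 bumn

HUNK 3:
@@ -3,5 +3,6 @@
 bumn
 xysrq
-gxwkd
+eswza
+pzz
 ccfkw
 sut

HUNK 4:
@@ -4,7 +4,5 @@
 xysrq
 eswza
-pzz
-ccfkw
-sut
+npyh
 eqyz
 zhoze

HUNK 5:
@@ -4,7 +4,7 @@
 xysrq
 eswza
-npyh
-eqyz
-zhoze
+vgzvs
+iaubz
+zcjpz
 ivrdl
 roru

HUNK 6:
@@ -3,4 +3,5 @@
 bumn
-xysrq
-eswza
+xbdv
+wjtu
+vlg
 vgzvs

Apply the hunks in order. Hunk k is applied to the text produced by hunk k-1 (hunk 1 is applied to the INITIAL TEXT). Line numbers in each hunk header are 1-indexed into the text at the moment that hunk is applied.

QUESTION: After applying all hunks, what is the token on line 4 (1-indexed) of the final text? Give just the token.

Answer: xbdv

Derivation:
Hunk 1: at line 5 remove [nuqik] add [sut] -> 11 lines: ggrx wjyy bumn xysrq gxwkd ccfkw sut eqyz zhoze ivrdl roru
Hunk 2: at line 1 remove [wjyy] add [igo] -> 11 lines: ggrx igo bumn xysrq gxwkd ccfkw sut eqyz zhoze ivrdl roru
Hunk 3: at line 3 remove [gxwkd] add [eswza,pzz] -> 12 lines: ggrx igo bumn xysrq eswza pzz ccfkw sut eqyz zhoze ivrdl roru
Hunk 4: at line 4 remove [pzz,ccfkw,sut] add [npyh] -> 10 lines: ggrx igo bumn xysrq eswza npyh eqyz zhoze ivrdl roru
Hunk 5: at line 4 remove [npyh,eqyz,zhoze] add [vgzvs,iaubz,zcjpz] -> 10 lines: ggrx igo bumn xysrq eswza vgzvs iaubz zcjpz ivrdl roru
Hunk 6: at line 3 remove [xysrq,eswza] add [xbdv,wjtu,vlg] -> 11 lines: ggrx igo bumn xbdv wjtu vlg vgzvs iaubz zcjpz ivrdl roru
Final line 4: xbdv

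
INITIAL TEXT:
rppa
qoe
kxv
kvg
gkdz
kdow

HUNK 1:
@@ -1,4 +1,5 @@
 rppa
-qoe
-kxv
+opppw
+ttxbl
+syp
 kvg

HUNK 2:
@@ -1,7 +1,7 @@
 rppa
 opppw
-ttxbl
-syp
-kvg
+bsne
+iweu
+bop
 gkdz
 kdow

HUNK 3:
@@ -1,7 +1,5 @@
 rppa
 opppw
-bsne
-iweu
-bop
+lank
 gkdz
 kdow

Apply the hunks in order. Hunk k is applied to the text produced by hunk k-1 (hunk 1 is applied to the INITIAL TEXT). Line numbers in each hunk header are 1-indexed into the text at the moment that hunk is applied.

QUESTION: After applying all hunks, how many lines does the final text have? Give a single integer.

Hunk 1: at line 1 remove [qoe,kxv] add [opppw,ttxbl,syp] -> 7 lines: rppa opppw ttxbl syp kvg gkdz kdow
Hunk 2: at line 1 remove [ttxbl,syp,kvg] add [bsne,iweu,bop] -> 7 lines: rppa opppw bsne iweu bop gkdz kdow
Hunk 3: at line 1 remove [bsne,iweu,bop] add [lank] -> 5 lines: rppa opppw lank gkdz kdow
Final line count: 5

Answer: 5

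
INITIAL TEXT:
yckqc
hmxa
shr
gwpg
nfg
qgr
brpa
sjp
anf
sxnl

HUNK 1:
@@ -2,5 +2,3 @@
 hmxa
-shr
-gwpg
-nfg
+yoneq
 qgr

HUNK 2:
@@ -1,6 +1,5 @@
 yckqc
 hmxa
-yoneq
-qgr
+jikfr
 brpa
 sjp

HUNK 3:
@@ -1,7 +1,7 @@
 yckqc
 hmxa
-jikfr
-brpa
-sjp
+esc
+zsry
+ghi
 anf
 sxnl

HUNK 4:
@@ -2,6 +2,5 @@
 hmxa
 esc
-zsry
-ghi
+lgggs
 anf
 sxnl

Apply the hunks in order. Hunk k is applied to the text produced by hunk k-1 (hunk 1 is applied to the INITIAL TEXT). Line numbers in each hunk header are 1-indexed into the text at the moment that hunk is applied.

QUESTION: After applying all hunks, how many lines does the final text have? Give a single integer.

Answer: 6

Derivation:
Hunk 1: at line 2 remove [shr,gwpg,nfg] add [yoneq] -> 8 lines: yckqc hmxa yoneq qgr brpa sjp anf sxnl
Hunk 2: at line 1 remove [yoneq,qgr] add [jikfr] -> 7 lines: yckqc hmxa jikfr brpa sjp anf sxnl
Hunk 3: at line 1 remove [jikfr,brpa,sjp] add [esc,zsry,ghi] -> 7 lines: yckqc hmxa esc zsry ghi anf sxnl
Hunk 4: at line 2 remove [zsry,ghi] add [lgggs] -> 6 lines: yckqc hmxa esc lgggs anf sxnl
Final line count: 6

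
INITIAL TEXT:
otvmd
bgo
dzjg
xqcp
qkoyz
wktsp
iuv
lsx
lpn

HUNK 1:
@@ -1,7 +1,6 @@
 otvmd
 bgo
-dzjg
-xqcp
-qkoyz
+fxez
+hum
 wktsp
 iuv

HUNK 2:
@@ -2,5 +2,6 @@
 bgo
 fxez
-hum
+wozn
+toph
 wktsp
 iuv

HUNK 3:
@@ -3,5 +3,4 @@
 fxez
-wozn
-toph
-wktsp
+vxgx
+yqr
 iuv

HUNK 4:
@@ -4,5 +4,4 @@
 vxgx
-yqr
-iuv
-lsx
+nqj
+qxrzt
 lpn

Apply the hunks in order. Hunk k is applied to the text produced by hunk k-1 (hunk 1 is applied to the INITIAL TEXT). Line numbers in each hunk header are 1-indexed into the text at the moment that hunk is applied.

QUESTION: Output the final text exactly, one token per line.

Answer: otvmd
bgo
fxez
vxgx
nqj
qxrzt
lpn

Derivation:
Hunk 1: at line 1 remove [dzjg,xqcp,qkoyz] add [fxez,hum] -> 8 lines: otvmd bgo fxez hum wktsp iuv lsx lpn
Hunk 2: at line 2 remove [hum] add [wozn,toph] -> 9 lines: otvmd bgo fxez wozn toph wktsp iuv lsx lpn
Hunk 3: at line 3 remove [wozn,toph,wktsp] add [vxgx,yqr] -> 8 lines: otvmd bgo fxez vxgx yqr iuv lsx lpn
Hunk 4: at line 4 remove [yqr,iuv,lsx] add [nqj,qxrzt] -> 7 lines: otvmd bgo fxez vxgx nqj qxrzt lpn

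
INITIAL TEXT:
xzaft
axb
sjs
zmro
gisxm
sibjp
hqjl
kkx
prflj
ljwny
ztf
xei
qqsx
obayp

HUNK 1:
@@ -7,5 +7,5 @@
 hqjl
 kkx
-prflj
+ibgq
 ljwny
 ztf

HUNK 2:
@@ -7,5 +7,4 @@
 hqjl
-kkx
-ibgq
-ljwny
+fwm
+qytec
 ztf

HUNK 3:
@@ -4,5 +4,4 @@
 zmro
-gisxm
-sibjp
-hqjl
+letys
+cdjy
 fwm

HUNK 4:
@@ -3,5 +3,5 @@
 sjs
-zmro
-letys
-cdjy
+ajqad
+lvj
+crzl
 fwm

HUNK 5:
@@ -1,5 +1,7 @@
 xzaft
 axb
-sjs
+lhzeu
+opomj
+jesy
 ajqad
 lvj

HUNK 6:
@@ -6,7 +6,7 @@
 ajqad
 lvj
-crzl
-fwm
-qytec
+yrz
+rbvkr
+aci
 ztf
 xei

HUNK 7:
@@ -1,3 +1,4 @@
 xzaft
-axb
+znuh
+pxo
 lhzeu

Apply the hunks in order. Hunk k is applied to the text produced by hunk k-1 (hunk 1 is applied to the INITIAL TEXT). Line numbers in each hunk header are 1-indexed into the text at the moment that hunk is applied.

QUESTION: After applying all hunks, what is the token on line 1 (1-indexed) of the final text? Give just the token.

Hunk 1: at line 7 remove [prflj] add [ibgq] -> 14 lines: xzaft axb sjs zmro gisxm sibjp hqjl kkx ibgq ljwny ztf xei qqsx obayp
Hunk 2: at line 7 remove [kkx,ibgq,ljwny] add [fwm,qytec] -> 13 lines: xzaft axb sjs zmro gisxm sibjp hqjl fwm qytec ztf xei qqsx obayp
Hunk 3: at line 4 remove [gisxm,sibjp,hqjl] add [letys,cdjy] -> 12 lines: xzaft axb sjs zmro letys cdjy fwm qytec ztf xei qqsx obayp
Hunk 4: at line 3 remove [zmro,letys,cdjy] add [ajqad,lvj,crzl] -> 12 lines: xzaft axb sjs ajqad lvj crzl fwm qytec ztf xei qqsx obayp
Hunk 5: at line 1 remove [sjs] add [lhzeu,opomj,jesy] -> 14 lines: xzaft axb lhzeu opomj jesy ajqad lvj crzl fwm qytec ztf xei qqsx obayp
Hunk 6: at line 6 remove [crzl,fwm,qytec] add [yrz,rbvkr,aci] -> 14 lines: xzaft axb lhzeu opomj jesy ajqad lvj yrz rbvkr aci ztf xei qqsx obayp
Hunk 7: at line 1 remove [axb] add [znuh,pxo] -> 15 lines: xzaft znuh pxo lhzeu opomj jesy ajqad lvj yrz rbvkr aci ztf xei qqsx obayp
Final line 1: xzaft

Answer: xzaft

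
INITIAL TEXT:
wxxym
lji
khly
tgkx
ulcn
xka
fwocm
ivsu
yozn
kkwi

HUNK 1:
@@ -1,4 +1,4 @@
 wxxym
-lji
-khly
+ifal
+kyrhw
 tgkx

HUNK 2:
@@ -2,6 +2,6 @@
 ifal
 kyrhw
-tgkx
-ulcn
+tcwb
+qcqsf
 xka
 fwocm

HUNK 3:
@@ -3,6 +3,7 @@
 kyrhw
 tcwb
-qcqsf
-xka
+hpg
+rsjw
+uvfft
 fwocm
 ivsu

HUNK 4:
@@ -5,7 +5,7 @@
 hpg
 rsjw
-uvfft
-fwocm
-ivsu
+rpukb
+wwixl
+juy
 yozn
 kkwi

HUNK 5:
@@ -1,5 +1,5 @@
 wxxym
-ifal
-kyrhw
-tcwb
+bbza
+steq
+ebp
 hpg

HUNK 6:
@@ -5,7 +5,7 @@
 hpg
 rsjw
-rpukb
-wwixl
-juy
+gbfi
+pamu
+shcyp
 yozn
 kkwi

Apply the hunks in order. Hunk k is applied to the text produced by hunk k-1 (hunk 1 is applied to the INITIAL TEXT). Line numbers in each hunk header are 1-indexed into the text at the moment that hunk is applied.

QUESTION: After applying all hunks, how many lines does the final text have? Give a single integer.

Answer: 11

Derivation:
Hunk 1: at line 1 remove [lji,khly] add [ifal,kyrhw] -> 10 lines: wxxym ifal kyrhw tgkx ulcn xka fwocm ivsu yozn kkwi
Hunk 2: at line 2 remove [tgkx,ulcn] add [tcwb,qcqsf] -> 10 lines: wxxym ifal kyrhw tcwb qcqsf xka fwocm ivsu yozn kkwi
Hunk 3: at line 3 remove [qcqsf,xka] add [hpg,rsjw,uvfft] -> 11 lines: wxxym ifal kyrhw tcwb hpg rsjw uvfft fwocm ivsu yozn kkwi
Hunk 4: at line 5 remove [uvfft,fwocm,ivsu] add [rpukb,wwixl,juy] -> 11 lines: wxxym ifal kyrhw tcwb hpg rsjw rpukb wwixl juy yozn kkwi
Hunk 5: at line 1 remove [ifal,kyrhw,tcwb] add [bbza,steq,ebp] -> 11 lines: wxxym bbza steq ebp hpg rsjw rpukb wwixl juy yozn kkwi
Hunk 6: at line 5 remove [rpukb,wwixl,juy] add [gbfi,pamu,shcyp] -> 11 lines: wxxym bbza steq ebp hpg rsjw gbfi pamu shcyp yozn kkwi
Final line count: 11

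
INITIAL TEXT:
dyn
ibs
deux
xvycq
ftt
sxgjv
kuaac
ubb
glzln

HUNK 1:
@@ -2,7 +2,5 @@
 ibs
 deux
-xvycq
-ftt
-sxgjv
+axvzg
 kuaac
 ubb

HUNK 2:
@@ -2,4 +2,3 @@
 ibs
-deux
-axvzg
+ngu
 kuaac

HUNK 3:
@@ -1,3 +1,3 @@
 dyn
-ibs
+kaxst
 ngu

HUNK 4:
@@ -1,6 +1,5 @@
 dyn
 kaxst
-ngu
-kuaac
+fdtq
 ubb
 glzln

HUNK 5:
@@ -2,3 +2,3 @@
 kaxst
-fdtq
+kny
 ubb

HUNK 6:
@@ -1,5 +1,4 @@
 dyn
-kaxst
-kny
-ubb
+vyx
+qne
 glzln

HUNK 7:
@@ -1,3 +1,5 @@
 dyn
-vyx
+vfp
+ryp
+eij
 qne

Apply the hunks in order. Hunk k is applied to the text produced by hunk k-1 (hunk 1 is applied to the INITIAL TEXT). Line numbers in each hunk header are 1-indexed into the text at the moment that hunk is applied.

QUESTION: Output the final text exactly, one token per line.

Hunk 1: at line 2 remove [xvycq,ftt,sxgjv] add [axvzg] -> 7 lines: dyn ibs deux axvzg kuaac ubb glzln
Hunk 2: at line 2 remove [deux,axvzg] add [ngu] -> 6 lines: dyn ibs ngu kuaac ubb glzln
Hunk 3: at line 1 remove [ibs] add [kaxst] -> 6 lines: dyn kaxst ngu kuaac ubb glzln
Hunk 4: at line 1 remove [ngu,kuaac] add [fdtq] -> 5 lines: dyn kaxst fdtq ubb glzln
Hunk 5: at line 2 remove [fdtq] add [kny] -> 5 lines: dyn kaxst kny ubb glzln
Hunk 6: at line 1 remove [kaxst,kny,ubb] add [vyx,qne] -> 4 lines: dyn vyx qne glzln
Hunk 7: at line 1 remove [vyx] add [vfp,ryp,eij] -> 6 lines: dyn vfp ryp eij qne glzln

Answer: dyn
vfp
ryp
eij
qne
glzln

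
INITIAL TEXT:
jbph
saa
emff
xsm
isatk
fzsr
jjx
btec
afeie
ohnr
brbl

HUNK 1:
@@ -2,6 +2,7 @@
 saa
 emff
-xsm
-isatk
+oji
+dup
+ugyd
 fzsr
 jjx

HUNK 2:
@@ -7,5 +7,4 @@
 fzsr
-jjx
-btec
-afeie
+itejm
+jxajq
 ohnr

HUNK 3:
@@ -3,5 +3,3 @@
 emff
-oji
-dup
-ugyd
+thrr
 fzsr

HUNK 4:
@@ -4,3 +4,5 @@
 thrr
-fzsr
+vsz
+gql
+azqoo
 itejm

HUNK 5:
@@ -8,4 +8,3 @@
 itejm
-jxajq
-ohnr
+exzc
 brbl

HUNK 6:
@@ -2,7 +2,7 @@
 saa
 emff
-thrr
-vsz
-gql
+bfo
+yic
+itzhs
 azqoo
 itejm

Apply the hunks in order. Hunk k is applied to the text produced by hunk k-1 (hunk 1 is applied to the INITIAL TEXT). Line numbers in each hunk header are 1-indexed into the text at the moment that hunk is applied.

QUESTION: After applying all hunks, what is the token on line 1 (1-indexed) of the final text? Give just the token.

Hunk 1: at line 2 remove [xsm,isatk] add [oji,dup,ugyd] -> 12 lines: jbph saa emff oji dup ugyd fzsr jjx btec afeie ohnr brbl
Hunk 2: at line 7 remove [jjx,btec,afeie] add [itejm,jxajq] -> 11 lines: jbph saa emff oji dup ugyd fzsr itejm jxajq ohnr brbl
Hunk 3: at line 3 remove [oji,dup,ugyd] add [thrr] -> 9 lines: jbph saa emff thrr fzsr itejm jxajq ohnr brbl
Hunk 4: at line 4 remove [fzsr] add [vsz,gql,azqoo] -> 11 lines: jbph saa emff thrr vsz gql azqoo itejm jxajq ohnr brbl
Hunk 5: at line 8 remove [jxajq,ohnr] add [exzc] -> 10 lines: jbph saa emff thrr vsz gql azqoo itejm exzc brbl
Hunk 6: at line 2 remove [thrr,vsz,gql] add [bfo,yic,itzhs] -> 10 lines: jbph saa emff bfo yic itzhs azqoo itejm exzc brbl
Final line 1: jbph

Answer: jbph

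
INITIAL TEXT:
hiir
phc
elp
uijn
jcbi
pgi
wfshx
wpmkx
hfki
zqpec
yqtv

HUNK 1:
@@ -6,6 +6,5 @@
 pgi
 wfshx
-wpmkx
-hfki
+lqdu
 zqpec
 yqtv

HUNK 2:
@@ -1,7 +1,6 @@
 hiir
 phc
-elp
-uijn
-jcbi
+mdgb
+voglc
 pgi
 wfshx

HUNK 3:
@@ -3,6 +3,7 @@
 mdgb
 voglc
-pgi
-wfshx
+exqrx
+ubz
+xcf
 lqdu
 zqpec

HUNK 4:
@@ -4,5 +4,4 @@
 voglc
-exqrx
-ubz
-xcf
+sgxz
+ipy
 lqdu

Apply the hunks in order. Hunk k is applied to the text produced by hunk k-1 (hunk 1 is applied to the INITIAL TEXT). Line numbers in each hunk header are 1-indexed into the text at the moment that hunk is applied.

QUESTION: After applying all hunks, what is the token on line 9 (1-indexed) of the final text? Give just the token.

Hunk 1: at line 6 remove [wpmkx,hfki] add [lqdu] -> 10 lines: hiir phc elp uijn jcbi pgi wfshx lqdu zqpec yqtv
Hunk 2: at line 1 remove [elp,uijn,jcbi] add [mdgb,voglc] -> 9 lines: hiir phc mdgb voglc pgi wfshx lqdu zqpec yqtv
Hunk 3: at line 3 remove [pgi,wfshx] add [exqrx,ubz,xcf] -> 10 lines: hiir phc mdgb voglc exqrx ubz xcf lqdu zqpec yqtv
Hunk 4: at line 4 remove [exqrx,ubz,xcf] add [sgxz,ipy] -> 9 lines: hiir phc mdgb voglc sgxz ipy lqdu zqpec yqtv
Final line 9: yqtv

Answer: yqtv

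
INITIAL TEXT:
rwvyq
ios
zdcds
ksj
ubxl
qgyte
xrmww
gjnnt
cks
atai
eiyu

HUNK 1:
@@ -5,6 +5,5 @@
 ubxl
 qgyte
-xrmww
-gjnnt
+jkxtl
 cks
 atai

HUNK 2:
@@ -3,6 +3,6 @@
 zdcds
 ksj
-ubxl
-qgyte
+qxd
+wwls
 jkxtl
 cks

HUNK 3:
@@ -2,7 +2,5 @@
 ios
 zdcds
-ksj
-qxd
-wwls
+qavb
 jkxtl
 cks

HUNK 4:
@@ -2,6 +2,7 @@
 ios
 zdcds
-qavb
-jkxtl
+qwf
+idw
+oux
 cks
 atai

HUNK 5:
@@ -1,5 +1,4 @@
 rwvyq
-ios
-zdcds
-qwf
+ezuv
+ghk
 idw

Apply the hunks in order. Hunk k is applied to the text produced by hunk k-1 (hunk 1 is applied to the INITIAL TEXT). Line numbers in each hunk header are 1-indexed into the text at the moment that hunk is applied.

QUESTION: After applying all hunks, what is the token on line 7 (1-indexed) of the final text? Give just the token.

Hunk 1: at line 5 remove [xrmww,gjnnt] add [jkxtl] -> 10 lines: rwvyq ios zdcds ksj ubxl qgyte jkxtl cks atai eiyu
Hunk 2: at line 3 remove [ubxl,qgyte] add [qxd,wwls] -> 10 lines: rwvyq ios zdcds ksj qxd wwls jkxtl cks atai eiyu
Hunk 3: at line 2 remove [ksj,qxd,wwls] add [qavb] -> 8 lines: rwvyq ios zdcds qavb jkxtl cks atai eiyu
Hunk 4: at line 2 remove [qavb,jkxtl] add [qwf,idw,oux] -> 9 lines: rwvyq ios zdcds qwf idw oux cks atai eiyu
Hunk 5: at line 1 remove [ios,zdcds,qwf] add [ezuv,ghk] -> 8 lines: rwvyq ezuv ghk idw oux cks atai eiyu
Final line 7: atai

Answer: atai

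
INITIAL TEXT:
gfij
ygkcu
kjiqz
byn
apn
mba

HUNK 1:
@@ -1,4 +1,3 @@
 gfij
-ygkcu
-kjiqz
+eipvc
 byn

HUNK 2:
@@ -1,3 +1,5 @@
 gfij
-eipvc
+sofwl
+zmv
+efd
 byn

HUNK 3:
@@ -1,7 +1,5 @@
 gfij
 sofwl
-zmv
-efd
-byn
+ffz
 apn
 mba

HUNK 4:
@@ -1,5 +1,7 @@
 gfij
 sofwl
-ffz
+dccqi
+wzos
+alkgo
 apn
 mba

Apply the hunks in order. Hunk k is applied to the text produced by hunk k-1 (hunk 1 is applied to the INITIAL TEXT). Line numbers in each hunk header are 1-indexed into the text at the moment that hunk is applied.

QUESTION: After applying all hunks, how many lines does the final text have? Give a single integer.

Answer: 7

Derivation:
Hunk 1: at line 1 remove [ygkcu,kjiqz] add [eipvc] -> 5 lines: gfij eipvc byn apn mba
Hunk 2: at line 1 remove [eipvc] add [sofwl,zmv,efd] -> 7 lines: gfij sofwl zmv efd byn apn mba
Hunk 3: at line 1 remove [zmv,efd,byn] add [ffz] -> 5 lines: gfij sofwl ffz apn mba
Hunk 4: at line 1 remove [ffz] add [dccqi,wzos,alkgo] -> 7 lines: gfij sofwl dccqi wzos alkgo apn mba
Final line count: 7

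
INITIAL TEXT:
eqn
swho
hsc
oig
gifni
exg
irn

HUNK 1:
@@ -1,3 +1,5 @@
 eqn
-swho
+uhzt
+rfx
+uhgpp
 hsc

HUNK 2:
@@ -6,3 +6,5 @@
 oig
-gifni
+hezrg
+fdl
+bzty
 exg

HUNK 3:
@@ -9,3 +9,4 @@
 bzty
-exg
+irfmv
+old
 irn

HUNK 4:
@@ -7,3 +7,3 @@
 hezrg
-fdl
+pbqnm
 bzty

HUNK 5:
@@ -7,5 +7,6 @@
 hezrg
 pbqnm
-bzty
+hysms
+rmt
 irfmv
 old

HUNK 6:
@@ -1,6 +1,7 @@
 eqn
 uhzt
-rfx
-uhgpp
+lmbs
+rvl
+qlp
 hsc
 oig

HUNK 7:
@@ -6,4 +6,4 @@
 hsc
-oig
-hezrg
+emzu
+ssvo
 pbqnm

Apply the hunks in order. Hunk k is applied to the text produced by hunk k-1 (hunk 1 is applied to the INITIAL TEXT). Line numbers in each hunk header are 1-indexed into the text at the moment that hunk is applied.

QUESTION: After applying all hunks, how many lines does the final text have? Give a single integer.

Answer: 14

Derivation:
Hunk 1: at line 1 remove [swho] add [uhzt,rfx,uhgpp] -> 9 lines: eqn uhzt rfx uhgpp hsc oig gifni exg irn
Hunk 2: at line 6 remove [gifni] add [hezrg,fdl,bzty] -> 11 lines: eqn uhzt rfx uhgpp hsc oig hezrg fdl bzty exg irn
Hunk 3: at line 9 remove [exg] add [irfmv,old] -> 12 lines: eqn uhzt rfx uhgpp hsc oig hezrg fdl bzty irfmv old irn
Hunk 4: at line 7 remove [fdl] add [pbqnm] -> 12 lines: eqn uhzt rfx uhgpp hsc oig hezrg pbqnm bzty irfmv old irn
Hunk 5: at line 7 remove [bzty] add [hysms,rmt] -> 13 lines: eqn uhzt rfx uhgpp hsc oig hezrg pbqnm hysms rmt irfmv old irn
Hunk 6: at line 1 remove [rfx,uhgpp] add [lmbs,rvl,qlp] -> 14 lines: eqn uhzt lmbs rvl qlp hsc oig hezrg pbqnm hysms rmt irfmv old irn
Hunk 7: at line 6 remove [oig,hezrg] add [emzu,ssvo] -> 14 lines: eqn uhzt lmbs rvl qlp hsc emzu ssvo pbqnm hysms rmt irfmv old irn
Final line count: 14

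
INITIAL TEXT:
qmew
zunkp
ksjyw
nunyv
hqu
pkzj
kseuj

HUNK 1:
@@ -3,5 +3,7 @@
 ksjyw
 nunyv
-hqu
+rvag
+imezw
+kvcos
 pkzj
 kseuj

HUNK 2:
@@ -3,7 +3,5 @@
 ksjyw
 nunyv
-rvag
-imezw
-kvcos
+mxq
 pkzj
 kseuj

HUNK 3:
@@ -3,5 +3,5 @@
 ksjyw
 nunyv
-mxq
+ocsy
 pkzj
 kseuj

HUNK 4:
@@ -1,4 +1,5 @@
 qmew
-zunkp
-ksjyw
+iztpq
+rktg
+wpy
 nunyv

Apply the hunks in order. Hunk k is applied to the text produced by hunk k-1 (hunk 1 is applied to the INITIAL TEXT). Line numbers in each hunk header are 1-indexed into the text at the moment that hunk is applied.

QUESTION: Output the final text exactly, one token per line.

Hunk 1: at line 3 remove [hqu] add [rvag,imezw,kvcos] -> 9 lines: qmew zunkp ksjyw nunyv rvag imezw kvcos pkzj kseuj
Hunk 2: at line 3 remove [rvag,imezw,kvcos] add [mxq] -> 7 lines: qmew zunkp ksjyw nunyv mxq pkzj kseuj
Hunk 3: at line 3 remove [mxq] add [ocsy] -> 7 lines: qmew zunkp ksjyw nunyv ocsy pkzj kseuj
Hunk 4: at line 1 remove [zunkp,ksjyw] add [iztpq,rktg,wpy] -> 8 lines: qmew iztpq rktg wpy nunyv ocsy pkzj kseuj

Answer: qmew
iztpq
rktg
wpy
nunyv
ocsy
pkzj
kseuj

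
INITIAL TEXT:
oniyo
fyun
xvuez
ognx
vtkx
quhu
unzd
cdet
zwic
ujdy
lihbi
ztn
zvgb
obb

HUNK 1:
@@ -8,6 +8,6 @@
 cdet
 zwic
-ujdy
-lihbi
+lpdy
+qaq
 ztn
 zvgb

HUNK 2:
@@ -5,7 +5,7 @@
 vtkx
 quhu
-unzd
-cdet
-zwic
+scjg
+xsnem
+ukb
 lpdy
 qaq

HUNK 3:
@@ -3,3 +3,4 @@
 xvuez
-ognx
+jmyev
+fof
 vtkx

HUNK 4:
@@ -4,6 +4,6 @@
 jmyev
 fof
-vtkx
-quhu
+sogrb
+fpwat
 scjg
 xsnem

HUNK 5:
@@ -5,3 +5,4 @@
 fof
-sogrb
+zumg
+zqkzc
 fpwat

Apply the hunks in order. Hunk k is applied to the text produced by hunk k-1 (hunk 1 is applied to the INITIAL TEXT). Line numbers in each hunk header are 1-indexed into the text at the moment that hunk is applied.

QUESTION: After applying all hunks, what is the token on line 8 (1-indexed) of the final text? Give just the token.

Hunk 1: at line 8 remove [ujdy,lihbi] add [lpdy,qaq] -> 14 lines: oniyo fyun xvuez ognx vtkx quhu unzd cdet zwic lpdy qaq ztn zvgb obb
Hunk 2: at line 5 remove [unzd,cdet,zwic] add [scjg,xsnem,ukb] -> 14 lines: oniyo fyun xvuez ognx vtkx quhu scjg xsnem ukb lpdy qaq ztn zvgb obb
Hunk 3: at line 3 remove [ognx] add [jmyev,fof] -> 15 lines: oniyo fyun xvuez jmyev fof vtkx quhu scjg xsnem ukb lpdy qaq ztn zvgb obb
Hunk 4: at line 4 remove [vtkx,quhu] add [sogrb,fpwat] -> 15 lines: oniyo fyun xvuez jmyev fof sogrb fpwat scjg xsnem ukb lpdy qaq ztn zvgb obb
Hunk 5: at line 5 remove [sogrb] add [zumg,zqkzc] -> 16 lines: oniyo fyun xvuez jmyev fof zumg zqkzc fpwat scjg xsnem ukb lpdy qaq ztn zvgb obb
Final line 8: fpwat

Answer: fpwat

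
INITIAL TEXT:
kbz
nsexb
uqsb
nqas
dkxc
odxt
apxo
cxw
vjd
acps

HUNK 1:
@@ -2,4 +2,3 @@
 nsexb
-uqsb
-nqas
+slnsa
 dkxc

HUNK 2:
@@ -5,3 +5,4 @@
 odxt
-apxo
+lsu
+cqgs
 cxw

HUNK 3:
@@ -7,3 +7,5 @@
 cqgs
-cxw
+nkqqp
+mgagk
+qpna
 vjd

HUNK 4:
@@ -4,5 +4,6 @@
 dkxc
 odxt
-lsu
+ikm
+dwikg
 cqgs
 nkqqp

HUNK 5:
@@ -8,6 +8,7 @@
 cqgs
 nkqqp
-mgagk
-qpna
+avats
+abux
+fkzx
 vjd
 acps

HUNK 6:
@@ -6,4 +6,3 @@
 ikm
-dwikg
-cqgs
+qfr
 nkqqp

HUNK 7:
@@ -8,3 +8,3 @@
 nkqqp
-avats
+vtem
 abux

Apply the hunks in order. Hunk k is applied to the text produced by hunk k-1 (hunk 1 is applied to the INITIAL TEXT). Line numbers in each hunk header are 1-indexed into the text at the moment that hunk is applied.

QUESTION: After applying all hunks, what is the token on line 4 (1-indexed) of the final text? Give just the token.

Answer: dkxc

Derivation:
Hunk 1: at line 2 remove [uqsb,nqas] add [slnsa] -> 9 lines: kbz nsexb slnsa dkxc odxt apxo cxw vjd acps
Hunk 2: at line 5 remove [apxo] add [lsu,cqgs] -> 10 lines: kbz nsexb slnsa dkxc odxt lsu cqgs cxw vjd acps
Hunk 3: at line 7 remove [cxw] add [nkqqp,mgagk,qpna] -> 12 lines: kbz nsexb slnsa dkxc odxt lsu cqgs nkqqp mgagk qpna vjd acps
Hunk 4: at line 4 remove [lsu] add [ikm,dwikg] -> 13 lines: kbz nsexb slnsa dkxc odxt ikm dwikg cqgs nkqqp mgagk qpna vjd acps
Hunk 5: at line 8 remove [mgagk,qpna] add [avats,abux,fkzx] -> 14 lines: kbz nsexb slnsa dkxc odxt ikm dwikg cqgs nkqqp avats abux fkzx vjd acps
Hunk 6: at line 6 remove [dwikg,cqgs] add [qfr] -> 13 lines: kbz nsexb slnsa dkxc odxt ikm qfr nkqqp avats abux fkzx vjd acps
Hunk 7: at line 8 remove [avats] add [vtem] -> 13 lines: kbz nsexb slnsa dkxc odxt ikm qfr nkqqp vtem abux fkzx vjd acps
Final line 4: dkxc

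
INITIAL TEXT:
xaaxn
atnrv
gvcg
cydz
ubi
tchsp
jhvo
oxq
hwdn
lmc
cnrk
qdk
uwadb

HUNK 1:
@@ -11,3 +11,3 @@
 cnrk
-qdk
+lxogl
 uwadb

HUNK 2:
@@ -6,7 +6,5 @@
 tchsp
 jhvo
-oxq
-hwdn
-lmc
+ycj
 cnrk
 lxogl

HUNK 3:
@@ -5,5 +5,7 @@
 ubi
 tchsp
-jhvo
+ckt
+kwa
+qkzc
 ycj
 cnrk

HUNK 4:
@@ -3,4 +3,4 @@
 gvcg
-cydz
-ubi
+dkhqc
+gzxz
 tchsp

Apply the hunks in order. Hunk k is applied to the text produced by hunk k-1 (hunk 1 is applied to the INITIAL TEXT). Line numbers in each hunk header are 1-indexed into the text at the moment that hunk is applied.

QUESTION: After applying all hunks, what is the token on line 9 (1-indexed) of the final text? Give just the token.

Answer: qkzc

Derivation:
Hunk 1: at line 11 remove [qdk] add [lxogl] -> 13 lines: xaaxn atnrv gvcg cydz ubi tchsp jhvo oxq hwdn lmc cnrk lxogl uwadb
Hunk 2: at line 6 remove [oxq,hwdn,lmc] add [ycj] -> 11 lines: xaaxn atnrv gvcg cydz ubi tchsp jhvo ycj cnrk lxogl uwadb
Hunk 3: at line 5 remove [jhvo] add [ckt,kwa,qkzc] -> 13 lines: xaaxn atnrv gvcg cydz ubi tchsp ckt kwa qkzc ycj cnrk lxogl uwadb
Hunk 4: at line 3 remove [cydz,ubi] add [dkhqc,gzxz] -> 13 lines: xaaxn atnrv gvcg dkhqc gzxz tchsp ckt kwa qkzc ycj cnrk lxogl uwadb
Final line 9: qkzc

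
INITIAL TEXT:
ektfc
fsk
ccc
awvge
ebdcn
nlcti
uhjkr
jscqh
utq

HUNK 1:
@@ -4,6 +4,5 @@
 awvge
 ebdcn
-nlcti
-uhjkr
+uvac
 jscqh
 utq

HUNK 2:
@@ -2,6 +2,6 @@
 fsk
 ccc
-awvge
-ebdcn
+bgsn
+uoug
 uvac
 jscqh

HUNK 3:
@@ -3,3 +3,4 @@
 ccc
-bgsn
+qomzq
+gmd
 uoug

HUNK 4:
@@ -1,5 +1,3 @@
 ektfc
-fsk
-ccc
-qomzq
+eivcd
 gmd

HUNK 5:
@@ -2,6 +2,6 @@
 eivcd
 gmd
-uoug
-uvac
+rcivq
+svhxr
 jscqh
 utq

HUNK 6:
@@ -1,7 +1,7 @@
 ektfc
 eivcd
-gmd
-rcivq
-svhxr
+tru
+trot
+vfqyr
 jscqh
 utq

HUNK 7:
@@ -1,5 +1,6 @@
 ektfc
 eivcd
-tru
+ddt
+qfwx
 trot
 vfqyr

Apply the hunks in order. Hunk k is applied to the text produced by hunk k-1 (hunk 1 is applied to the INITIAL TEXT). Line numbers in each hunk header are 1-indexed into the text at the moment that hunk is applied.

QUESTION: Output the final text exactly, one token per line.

Answer: ektfc
eivcd
ddt
qfwx
trot
vfqyr
jscqh
utq

Derivation:
Hunk 1: at line 4 remove [nlcti,uhjkr] add [uvac] -> 8 lines: ektfc fsk ccc awvge ebdcn uvac jscqh utq
Hunk 2: at line 2 remove [awvge,ebdcn] add [bgsn,uoug] -> 8 lines: ektfc fsk ccc bgsn uoug uvac jscqh utq
Hunk 3: at line 3 remove [bgsn] add [qomzq,gmd] -> 9 lines: ektfc fsk ccc qomzq gmd uoug uvac jscqh utq
Hunk 4: at line 1 remove [fsk,ccc,qomzq] add [eivcd] -> 7 lines: ektfc eivcd gmd uoug uvac jscqh utq
Hunk 5: at line 2 remove [uoug,uvac] add [rcivq,svhxr] -> 7 lines: ektfc eivcd gmd rcivq svhxr jscqh utq
Hunk 6: at line 1 remove [gmd,rcivq,svhxr] add [tru,trot,vfqyr] -> 7 lines: ektfc eivcd tru trot vfqyr jscqh utq
Hunk 7: at line 1 remove [tru] add [ddt,qfwx] -> 8 lines: ektfc eivcd ddt qfwx trot vfqyr jscqh utq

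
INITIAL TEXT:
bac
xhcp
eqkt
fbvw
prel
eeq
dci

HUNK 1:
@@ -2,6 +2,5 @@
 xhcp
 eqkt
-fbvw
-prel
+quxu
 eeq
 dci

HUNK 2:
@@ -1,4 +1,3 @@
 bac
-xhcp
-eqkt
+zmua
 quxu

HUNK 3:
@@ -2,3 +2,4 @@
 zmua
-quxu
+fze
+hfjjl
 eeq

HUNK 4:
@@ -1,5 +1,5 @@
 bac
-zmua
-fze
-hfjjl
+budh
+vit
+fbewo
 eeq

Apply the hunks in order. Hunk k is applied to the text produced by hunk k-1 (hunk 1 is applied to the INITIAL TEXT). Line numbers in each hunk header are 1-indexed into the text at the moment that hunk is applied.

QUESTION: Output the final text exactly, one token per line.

Hunk 1: at line 2 remove [fbvw,prel] add [quxu] -> 6 lines: bac xhcp eqkt quxu eeq dci
Hunk 2: at line 1 remove [xhcp,eqkt] add [zmua] -> 5 lines: bac zmua quxu eeq dci
Hunk 3: at line 2 remove [quxu] add [fze,hfjjl] -> 6 lines: bac zmua fze hfjjl eeq dci
Hunk 4: at line 1 remove [zmua,fze,hfjjl] add [budh,vit,fbewo] -> 6 lines: bac budh vit fbewo eeq dci

Answer: bac
budh
vit
fbewo
eeq
dci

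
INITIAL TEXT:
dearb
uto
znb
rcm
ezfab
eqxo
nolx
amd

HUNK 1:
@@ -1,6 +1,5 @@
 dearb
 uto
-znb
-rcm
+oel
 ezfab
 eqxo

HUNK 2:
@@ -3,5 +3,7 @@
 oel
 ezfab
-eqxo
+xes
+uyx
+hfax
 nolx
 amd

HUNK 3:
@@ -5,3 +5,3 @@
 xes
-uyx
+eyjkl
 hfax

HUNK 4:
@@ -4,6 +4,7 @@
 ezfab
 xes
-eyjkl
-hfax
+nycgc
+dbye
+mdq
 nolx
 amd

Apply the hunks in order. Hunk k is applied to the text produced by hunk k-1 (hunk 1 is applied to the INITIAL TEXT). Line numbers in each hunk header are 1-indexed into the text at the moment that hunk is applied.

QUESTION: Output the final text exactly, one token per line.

Hunk 1: at line 1 remove [znb,rcm] add [oel] -> 7 lines: dearb uto oel ezfab eqxo nolx amd
Hunk 2: at line 3 remove [eqxo] add [xes,uyx,hfax] -> 9 lines: dearb uto oel ezfab xes uyx hfax nolx amd
Hunk 3: at line 5 remove [uyx] add [eyjkl] -> 9 lines: dearb uto oel ezfab xes eyjkl hfax nolx amd
Hunk 4: at line 4 remove [eyjkl,hfax] add [nycgc,dbye,mdq] -> 10 lines: dearb uto oel ezfab xes nycgc dbye mdq nolx amd

Answer: dearb
uto
oel
ezfab
xes
nycgc
dbye
mdq
nolx
amd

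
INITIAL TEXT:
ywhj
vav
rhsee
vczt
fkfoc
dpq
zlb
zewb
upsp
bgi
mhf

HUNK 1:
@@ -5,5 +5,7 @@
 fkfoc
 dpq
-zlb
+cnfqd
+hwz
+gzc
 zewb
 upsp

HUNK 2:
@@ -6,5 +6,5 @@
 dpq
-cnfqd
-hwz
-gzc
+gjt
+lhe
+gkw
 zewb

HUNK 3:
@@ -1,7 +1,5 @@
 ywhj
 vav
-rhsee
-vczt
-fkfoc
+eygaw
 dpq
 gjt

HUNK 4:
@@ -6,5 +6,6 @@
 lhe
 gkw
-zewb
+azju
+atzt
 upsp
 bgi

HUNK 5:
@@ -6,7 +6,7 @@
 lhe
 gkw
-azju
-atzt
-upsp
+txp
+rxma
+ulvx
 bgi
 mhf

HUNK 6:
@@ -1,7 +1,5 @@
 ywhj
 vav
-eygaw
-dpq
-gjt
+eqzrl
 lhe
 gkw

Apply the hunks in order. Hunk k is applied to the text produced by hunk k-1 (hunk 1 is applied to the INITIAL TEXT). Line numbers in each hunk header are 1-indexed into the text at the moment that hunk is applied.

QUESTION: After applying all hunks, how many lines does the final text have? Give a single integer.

Answer: 10

Derivation:
Hunk 1: at line 5 remove [zlb] add [cnfqd,hwz,gzc] -> 13 lines: ywhj vav rhsee vczt fkfoc dpq cnfqd hwz gzc zewb upsp bgi mhf
Hunk 2: at line 6 remove [cnfqd,hwz,gzc] add [gjt,lhe,gkw] -> 13 lines: ywhj vav rhsee vczt fkfoc dpq gjt lhe gkw zewb upsp bgi mhf
Hunk 3: at line 1 remove [rhsee,vczt,fkfoc] add [eygaw] -> 11 lines: ywhj vav eygaw dpq gjt lhe gkw zewb upsp bgi mhf
Hunk 4: at line 6 remove [zewb] add [azju,atzt] -> 12 lines: ywhj vav eygaw dpq gjt lhe gkw azju atzt upsp bgi mhf
Hunk 5: at line 6 remove [azju,atzt,upsp] add [txp,rxma,ulvx] -> 12 lines: ywhj vav eygaw dpq gjt lhe gkw txp rxma ulvx bgi mhf
Hunk 6: at line 1 remove [eygaw,dpq,gjt] add [eqzrl] -> 10 lines: ywhj vav eqzrl lhe gkw txp rxma ulvx bgi mhf
Final line count: 10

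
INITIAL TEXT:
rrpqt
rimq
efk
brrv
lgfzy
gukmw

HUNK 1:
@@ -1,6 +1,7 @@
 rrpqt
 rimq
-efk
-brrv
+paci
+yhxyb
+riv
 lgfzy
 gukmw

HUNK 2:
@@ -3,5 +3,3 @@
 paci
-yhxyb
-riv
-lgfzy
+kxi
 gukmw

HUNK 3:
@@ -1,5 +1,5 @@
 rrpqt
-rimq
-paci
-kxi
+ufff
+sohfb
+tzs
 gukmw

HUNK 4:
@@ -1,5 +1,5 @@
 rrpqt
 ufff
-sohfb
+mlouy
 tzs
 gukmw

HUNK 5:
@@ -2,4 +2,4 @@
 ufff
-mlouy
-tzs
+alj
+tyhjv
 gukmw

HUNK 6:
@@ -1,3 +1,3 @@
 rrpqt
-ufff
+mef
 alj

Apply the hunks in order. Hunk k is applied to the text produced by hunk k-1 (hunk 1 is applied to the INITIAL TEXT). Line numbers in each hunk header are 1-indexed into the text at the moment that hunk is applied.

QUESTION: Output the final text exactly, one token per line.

Answer: rrpqt
mef
alj
tyhjv
gukmw

Derivation:
Hunk 1: at line 1 remove [efk,brrv] add [paci,yhxyb,riv] -> 7 lines: rrpqt rimq paci yhxyb riv lgfzy gukmw
Hunk 2: at line 3 remove [yhxyb,riv,lgfzy] add [kxi] -> 5 lines: rrpqt rimq paci kxi gukmw
Hunk 3: at line 1 remove [rimq,paci,kxi] add [ufff,sohfb,tzs] -> 5 lines: rrpqt ufff sohfb tzs gukmw
Hunk 4: at line 1 remove [sohfb] add [mlouy] -> 5 lines: rrpqt ufff mlouy tzs gukmw
Hunk 5: at line 2 remove [mlouy,tzs] add [alj,tyhjv] -> 5 lines: rrpqt ufff alj tyhjv gukmw
Hunk 6: at line 1 remove [ufff] add [mef] -> 5 lines: rrpqt mef alj tyhjv gukmw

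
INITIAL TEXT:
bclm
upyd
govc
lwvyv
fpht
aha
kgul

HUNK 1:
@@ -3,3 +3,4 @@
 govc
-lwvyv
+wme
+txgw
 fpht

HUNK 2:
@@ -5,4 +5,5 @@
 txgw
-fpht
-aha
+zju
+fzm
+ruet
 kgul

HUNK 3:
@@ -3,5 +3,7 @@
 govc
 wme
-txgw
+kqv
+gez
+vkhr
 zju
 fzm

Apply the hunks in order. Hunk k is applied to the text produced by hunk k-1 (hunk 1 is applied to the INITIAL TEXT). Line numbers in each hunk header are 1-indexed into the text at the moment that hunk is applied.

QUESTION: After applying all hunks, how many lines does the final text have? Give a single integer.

Hunk 1: at line 3 remove [lwvyv] add [wme,txgw] -> 8 lines: bclm upyd govc wme txgw fpht aha kgul
Hunk 2: at line 5 remove [fpht,aha] add [zju,fzm,ruet] -> 9 lines: bclm upyd govc wme txgw zju fzm ruet kgul
Hunk 3: at line 3 remove [txgw] add [kqv,gez,vkhr] -> 11 lines: bclm upyd govc wme kqv gez vkhr zju fzm ruet kgul
Final line count: 11

Answer: 11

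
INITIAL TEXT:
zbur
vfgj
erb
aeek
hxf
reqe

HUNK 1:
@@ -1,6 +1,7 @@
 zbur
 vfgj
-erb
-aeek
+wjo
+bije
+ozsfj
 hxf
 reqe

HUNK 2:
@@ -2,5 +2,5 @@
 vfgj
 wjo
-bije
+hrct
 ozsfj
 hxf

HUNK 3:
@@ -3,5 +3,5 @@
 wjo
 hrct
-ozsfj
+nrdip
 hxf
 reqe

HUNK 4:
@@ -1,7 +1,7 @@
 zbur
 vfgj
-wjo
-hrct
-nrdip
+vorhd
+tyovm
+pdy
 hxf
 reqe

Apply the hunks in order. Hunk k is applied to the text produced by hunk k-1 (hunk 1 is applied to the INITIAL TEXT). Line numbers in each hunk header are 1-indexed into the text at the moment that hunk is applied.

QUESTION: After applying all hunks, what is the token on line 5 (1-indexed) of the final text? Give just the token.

Hunk 1: at line 1 remove [erb,aeek] add [wjo,bije,ozsfj] -> 7 lines: zbur vfgj wjo bije ozsfj hxf reqe
Hunk 2: at line 2 remove [bije] add [hrct] -> 7 lines: zbur vfgj wjo hrct ozsfj hxf reqe
Hunk 3: at line 3 remove [ozsfj] add [nrdip] -> 7 lines: zbur vfgj wjo hrct nrdip hxf reqe
Hunk 4: at line 1 remove [wjo,hrct,nrdip] add [vorhd,tyovm,pdy] -> 7 lines: zbur vfgj vorhd tyovm pdy hxf reqe
Final line 5: pdy

Answer: pdy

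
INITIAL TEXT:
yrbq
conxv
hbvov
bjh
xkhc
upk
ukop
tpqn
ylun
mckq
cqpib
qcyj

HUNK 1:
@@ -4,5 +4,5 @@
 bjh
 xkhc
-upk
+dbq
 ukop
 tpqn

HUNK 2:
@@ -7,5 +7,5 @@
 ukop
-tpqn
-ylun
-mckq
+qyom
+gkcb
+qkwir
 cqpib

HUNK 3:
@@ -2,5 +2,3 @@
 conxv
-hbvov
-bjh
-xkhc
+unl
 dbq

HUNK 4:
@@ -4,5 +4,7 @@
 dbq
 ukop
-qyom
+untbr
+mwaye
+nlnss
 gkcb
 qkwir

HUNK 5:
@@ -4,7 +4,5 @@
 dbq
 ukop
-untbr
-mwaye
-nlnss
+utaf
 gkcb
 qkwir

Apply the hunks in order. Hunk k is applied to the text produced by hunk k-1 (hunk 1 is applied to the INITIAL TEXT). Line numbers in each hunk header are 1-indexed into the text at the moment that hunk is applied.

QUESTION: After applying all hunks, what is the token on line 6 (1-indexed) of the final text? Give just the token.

Answer: utaf

Derivation:
Hunk 1: at line 4 remove [upk] add [dbq] -> 12 lines: yrbq conxv hbvov bjh xkhc dbq ukop tpqn ylun mckq cqpib qcyj
Hunk 2: at line 7 remove [tpqn,ylun,mckq] add [qyom,gkcb,qkwir] -> 12 lines: yrbq conxv hbvov bjh xkhc dbq ukop qyom gkcb qkwir cqpib qcyj
Hunk 3: at line 2 remove [hbvov,bjh,xkhc] add [unl] -> 10 lines: yrbq conxv unl dbq ukop qyom gkcb qkwir cqpib qcyj
Hunk 4: at line 4 remove [qyom] add [untbr,mwaye,nlnss] -> 12 lines: yrbq conxv unl dbq ukop untbr mwaye nlnss gkcb qkwir cqpib qcyj
Hunk 5: at line 4 remove [untbr,mwaye,nlnss] add [utaf] -> 10 lines: yrbq conxv unl dbq ukop utaf gkcb qkwir cqpib qcyj
Final line 6: utaf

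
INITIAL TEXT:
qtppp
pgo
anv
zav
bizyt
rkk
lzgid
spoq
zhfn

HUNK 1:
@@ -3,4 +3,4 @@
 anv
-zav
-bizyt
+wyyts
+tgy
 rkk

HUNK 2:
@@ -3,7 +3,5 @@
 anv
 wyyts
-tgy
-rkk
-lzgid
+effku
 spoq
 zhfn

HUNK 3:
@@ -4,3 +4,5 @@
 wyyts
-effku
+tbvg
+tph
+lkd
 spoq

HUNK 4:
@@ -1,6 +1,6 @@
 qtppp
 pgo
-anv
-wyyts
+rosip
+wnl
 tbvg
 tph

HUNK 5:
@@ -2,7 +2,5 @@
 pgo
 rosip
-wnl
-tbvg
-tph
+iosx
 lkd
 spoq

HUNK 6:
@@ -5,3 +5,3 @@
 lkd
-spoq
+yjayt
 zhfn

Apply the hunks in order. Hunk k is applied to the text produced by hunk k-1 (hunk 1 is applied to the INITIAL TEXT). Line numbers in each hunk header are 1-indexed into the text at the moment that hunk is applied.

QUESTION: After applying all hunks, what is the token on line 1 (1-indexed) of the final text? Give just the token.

Hunk 1: at line 3 remove [zav,bizyt] add [wyyts,tgy] -> 9 lines: qtppp pgo anv wyyts tgy rkk lzgid spoq zhfn
Hunk 2: at line 3 remove [tgy,rkk,lzgid] add [effku] -> 7 lines: qtppp pgo anv wyyts effku spoq zhfn
Hunk 3: at line 4 remove [effku] add [tbvg,tph,lkd] -> 9 lines: qtppp pgo anv wyyts tbvg tph lkd spoq zhfn
Hunk 4: at line 1 remove [anv,wyyts] add [rosip,wnl] -> 9 lines: qtppp pgo rosip wnl tbvg tph lkd spoq zhfn
Hunk 5: at line 2 remove [wnl,tbvg,tph] add [iosx] -> 7 lines: qtppp pgo rosip iosx lkd spoq zhfn
Hunk 6: at line 5 remove [spoq] add [yjayt] -> 7 lines: qtppp pgo rosip iosx lkd yjayt zhfn
Final line 1: qtppp

Answer: qtppp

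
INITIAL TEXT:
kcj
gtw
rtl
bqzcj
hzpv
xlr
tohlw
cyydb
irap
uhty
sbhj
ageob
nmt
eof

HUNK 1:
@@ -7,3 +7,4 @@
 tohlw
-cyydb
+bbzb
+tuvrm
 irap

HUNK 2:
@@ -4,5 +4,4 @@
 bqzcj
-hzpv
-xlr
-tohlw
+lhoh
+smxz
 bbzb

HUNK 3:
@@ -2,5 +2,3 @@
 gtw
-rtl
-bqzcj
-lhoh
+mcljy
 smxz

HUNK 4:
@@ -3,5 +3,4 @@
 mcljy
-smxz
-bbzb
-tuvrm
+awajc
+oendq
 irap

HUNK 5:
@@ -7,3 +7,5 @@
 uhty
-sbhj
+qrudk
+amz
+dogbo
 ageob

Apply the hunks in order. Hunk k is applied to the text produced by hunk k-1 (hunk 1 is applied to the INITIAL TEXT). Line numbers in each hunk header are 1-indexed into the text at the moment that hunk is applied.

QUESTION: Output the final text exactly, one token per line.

Hunk 1: at line 7 remove [cyydb] add [bbzb,tuvrm] -> 15 lines: kcj gtw rtl bqzcj hzpv xlr tohlw bbzb tuvrm irap uhty sbhj ageob nmt eof
Hunk 2: at line 4 remove [hzpv,xlr,tohlw] add [lhoh,smxz] -> 14 lines: kcj gtw rtl bqzcj lhoh smxz bbzb tuvrm irap uhty sbhj ageob nmt eof
Hunk 3: at line 2 remove [rtl,bqzcj,lhoh] add [mcljy] -> 12 lines: kcj gtw mcljy smxz bbzb tuvrm irap uhty sbhj ageob nmt eof
Hunk 4: at line 3 remove [smxz,bbzb,tuvrm] add [awajc,oendq] -> 11 lines: kcj gtw mcljy awajc oendq irap uhty sbhj ageob nmt eof
Hunk 5: at line 7 remove [sbhj] add [qrudk,amz,dogbo] -> 13 lines: kcj gtw mcljy awajc oendq irap uhty qrudk amz dogbo ageob nmt eof

Answer: kcj
gtw
mcljy
awajc
oendq
irap
uhty
qrudk
amz
dogbo
ageob
nmt
eof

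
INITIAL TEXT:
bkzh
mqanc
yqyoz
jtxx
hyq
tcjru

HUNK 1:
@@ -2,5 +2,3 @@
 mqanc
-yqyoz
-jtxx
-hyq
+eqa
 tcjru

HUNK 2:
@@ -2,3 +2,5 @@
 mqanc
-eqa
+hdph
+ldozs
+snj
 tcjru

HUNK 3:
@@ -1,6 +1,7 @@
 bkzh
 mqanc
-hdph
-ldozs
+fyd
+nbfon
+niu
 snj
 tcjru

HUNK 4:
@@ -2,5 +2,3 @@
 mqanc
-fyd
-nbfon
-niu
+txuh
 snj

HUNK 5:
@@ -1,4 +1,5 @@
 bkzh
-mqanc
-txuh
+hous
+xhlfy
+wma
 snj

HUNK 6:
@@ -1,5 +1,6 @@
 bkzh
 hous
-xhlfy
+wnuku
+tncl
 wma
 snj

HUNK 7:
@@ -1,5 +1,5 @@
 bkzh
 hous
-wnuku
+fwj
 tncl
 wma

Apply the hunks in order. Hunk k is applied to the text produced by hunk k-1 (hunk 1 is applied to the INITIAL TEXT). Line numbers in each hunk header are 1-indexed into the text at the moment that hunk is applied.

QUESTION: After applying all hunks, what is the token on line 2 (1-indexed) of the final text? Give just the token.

Hunk 1: at line 2 remove [yqyoz,jtxx,hyq] add [eqa] -> 4 lines: bkzh mqanc eqa tcjru
Hunk 2: at line 2 remove [eqa] add [hdph,ldozs,snj] -> 6 lines: bkzh mqanc hdph ldozs snj tcjru
Hunk 3: at line 1 remove [hdph,ldozs] add [fyd,nbfon,niu] -> 7 lines: bkzh mqanc fyd nbfon niu snj tcjru
Hunk 4: at line 2 remove [fyd,nbfon,niu] add [txuh] -> 5 lines: bkzh mqanc txuh snj tcjru
Hunk 5: at line 1 remove [mqanc,txuh] add [hous,xhlfy,wma] -> 6 lines: bkzh hous xhlfy wma snj tcjru
Hunk 6: at line 1 remove [xhlfy] add [wnuku,tncl] -> 7 lines: bkzh hous wnuku tncl wma snj tcjru
Hunk 7: at line 1 remove [wnuku] add [fwj] -> 7 lines: bkzh hous fwj tncl wma snj tcjru
Final line 2: hous

Answer: hous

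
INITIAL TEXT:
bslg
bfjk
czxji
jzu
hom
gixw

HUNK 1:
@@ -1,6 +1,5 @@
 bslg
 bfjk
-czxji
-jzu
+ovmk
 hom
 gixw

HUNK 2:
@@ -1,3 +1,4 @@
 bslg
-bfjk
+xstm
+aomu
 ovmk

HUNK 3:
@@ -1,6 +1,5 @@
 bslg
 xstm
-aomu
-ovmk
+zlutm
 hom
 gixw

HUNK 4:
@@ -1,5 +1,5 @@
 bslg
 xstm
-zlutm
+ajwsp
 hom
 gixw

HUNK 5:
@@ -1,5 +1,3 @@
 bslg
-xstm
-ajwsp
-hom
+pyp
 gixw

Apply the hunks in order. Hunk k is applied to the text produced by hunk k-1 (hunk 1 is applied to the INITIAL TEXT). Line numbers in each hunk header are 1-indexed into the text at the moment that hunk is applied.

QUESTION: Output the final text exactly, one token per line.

Answer: bslg
pyp
gixw

Derivation:
Hunk 1: at line 1 remove [czxji,jzu] add [ovmk] -> 5 lines: bslg bfjk ovmk hom gixw
Hunk 2: at line 1 remove [bfjk] add [xstm,aomu] -> 6 lines: bslg xstm aomu ovmk hom gixw
Hunk 3: at line 1 remove [aomu,ovmk] add [zlutm] -> 5 lines: bslg xstm zlutm hom gixw
Hunk 4: at line 1 remove [zlutm] add [ajwsp] -> 5 lines: bslg xstm ajwsp hom gixw
Hunk 5: at line 1 remove [xstm,ajwsp,hom] add [pyp] -> 3 lines: bslg pyp gixw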